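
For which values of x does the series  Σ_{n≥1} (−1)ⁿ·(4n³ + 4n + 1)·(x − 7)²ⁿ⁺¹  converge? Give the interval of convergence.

(6, 8)

By the ratio test, |a_{n+1}/a_n| = (4(n+1)³ + 4(n+1) + 1)/(4n³ + 4n + 1) → 1.
Successive powers of (x − 7) differ by 2, so the series converges when |x − 7|² · 1 < 1, i.e. |x − 7| < √(1) = 1. So R = 1.
At x = 8: the terms have absolute value of order n³, which does not tend to 0, so the series diverges by the divergence test.
When x = 6, the terms have absolute value of order n³, which does not tend to 0, so the series diverges by the divergence test.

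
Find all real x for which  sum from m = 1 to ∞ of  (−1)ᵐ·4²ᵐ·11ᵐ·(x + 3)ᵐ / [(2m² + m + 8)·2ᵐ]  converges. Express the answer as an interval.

The ratio of consecutive coefficients is [(2m² + m + 8)/(2(m+1)² + (m+1) + 8)] · 16·11/2 → 88.
The series converges when 88 · |x + 3| < 1, giving R = 1/88.
At x = -263/88: absolute convergence follows by limit comparison with Σ 1/m².
At x = -265/88: the terms are on the order of 1/m², so the series converges absolutely by comparison with the p-series (p = 2 > 1).

[-265/88, -263/88]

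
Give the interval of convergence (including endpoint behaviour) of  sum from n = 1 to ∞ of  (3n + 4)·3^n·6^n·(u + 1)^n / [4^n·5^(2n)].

(-59/9, 41/9)

Apply the ratio test: |a_{n+1}| / |a_n| = [(3(n+1) + 4)/(3n + 4)] · 3·6/(4·25), which tends to 9/50 as n → ∞.
Hence the series converges for |u + 1| < 1/(9/50) = 50/9, so the radius of convergence is 50/9.
At u = 41/9: the terms do not tend to 0, so the series diverges.
Endpoint u = -59/9: the terms do not tend to 0, so the series diverges.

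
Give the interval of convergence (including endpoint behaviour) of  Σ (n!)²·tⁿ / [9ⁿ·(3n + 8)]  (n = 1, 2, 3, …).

Ratio test: |a_{n+1}/a_n| = (n+1)² · 1/9 · (3n + 8)/(3(n+1) + 8) → ∞ as n → ∞.
The terms grow without bound for any t ≠ 0, so R = 0 (convergence only at t = 0).

{0}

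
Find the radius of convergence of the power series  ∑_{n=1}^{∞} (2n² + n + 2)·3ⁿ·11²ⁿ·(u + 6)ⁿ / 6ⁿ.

Apply the ratio test: |a_{n+1}| / |a_n| = [(2(n+1)² + (n+1) + 2)/(2n² + n + 2)] · 3·121/6, which tends to 121/2 as n → ∞.
Hence the series converges for |u + 6| < 1/(121/2) = 2/121, so the radius of convergence is 2/121.

R = 2/121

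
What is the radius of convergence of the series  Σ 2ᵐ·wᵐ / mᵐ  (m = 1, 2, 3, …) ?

Root test: |a_m|^(1/m) = 2/m → 0.
The limit is 0 for every w, so R = ∞.

R = ∞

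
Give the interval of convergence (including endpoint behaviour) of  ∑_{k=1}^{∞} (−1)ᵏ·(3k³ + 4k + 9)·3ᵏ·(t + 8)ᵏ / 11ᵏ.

By the ratio test, |a_{k+1}/a_k| = [(3(k+1)³ + 4(k+1) + 9)/(3k³ + 4k + 9)] · 3/11 → 3/11.
Hence the series converges for |t + 8| < 1/(3/11) = 11/3, so the radius of convergence is 11/3.
At t = -13/3: the k-th term does not approach 0; divergence by the term test.
Endpoint t = -35/3: the terms have absolute value of order k³, which does not tend to 0, so the series diverges by the divergence test.

(-35/3, -13/3)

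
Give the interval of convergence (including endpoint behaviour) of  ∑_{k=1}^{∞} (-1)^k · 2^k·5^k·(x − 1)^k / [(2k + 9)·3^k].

Apply the ratio test: |a_{k+1}| / |a_k| = [(2k + 9)/(2(k+1) + 9)] · 2·5/3, which tends to 10/3 as k → ∞.
Convergence for |x − 1| · 10/3 < 1, i.e. |x − 1| < 3/10. So R = 3/10.
Endpoint x = 13/10: an alternating series whose terms decrease to 0 in absolute value, so it converges by the Leibniz criterion.
Check x = 7/10: the terms are asymptotic to a nonzero constant times 1/k, so the series diverges by limit comparison with Σ 1/k.

(7/10, 13/10]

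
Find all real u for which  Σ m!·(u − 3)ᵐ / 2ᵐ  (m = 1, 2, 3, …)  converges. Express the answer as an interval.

{3}

By the ratio test, |a_{m+1}/a_m| = (m+1) · 1/2 → ∞.
The terms grow without bound for any (u − 3) ≠ 0, so R = 0 (convergence only at u = 3).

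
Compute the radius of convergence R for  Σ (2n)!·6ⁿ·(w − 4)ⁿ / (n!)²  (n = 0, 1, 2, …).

R = 1/24

Apply the ratio test: |a_{n+1}| / |a_n| = (2n+1)·(2n+2)/(n+1)² · 6, which tends to 24 as n → ∞.
Hence the series converges for |w − 4| < 1/(24) = 1/24, so the radius of convergence is 1/24.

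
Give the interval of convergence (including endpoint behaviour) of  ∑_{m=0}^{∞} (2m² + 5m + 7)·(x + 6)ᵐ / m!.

(−∞, ∞)

Ratio test: |a_{m+1}/a_m| = (2(m+1)² + 5(m+1) + 7)/(2m² + 5m + 7) · 1/(m+1) → 0 as m → ∞.
Since the limit is 0 < 1 for every x, the series converges on all of ℝ and R = ∞.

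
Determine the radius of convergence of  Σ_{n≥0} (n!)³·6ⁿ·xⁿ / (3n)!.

R = 9/2

By the ratio test, |a_{n+1}/a_n| = (n+1)³/[(3n+1)·(3n+2)·(3n+3)] · 6 → 2/9.
Convergence for |x| · 2/9 < 1, i.e. |x| < 9/2. So R = 9/2.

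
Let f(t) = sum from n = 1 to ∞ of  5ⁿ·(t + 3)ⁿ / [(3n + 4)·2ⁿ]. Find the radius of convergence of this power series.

Ratio test: |a_{n+1}/a_n| = [(3n + 4)/(3(n+1) + 4)] · 5/2 → 5/2 as n → ∞.
The series converges when 5/2 · |t + 3| < 1, giving R = 2/5.

R = 2/5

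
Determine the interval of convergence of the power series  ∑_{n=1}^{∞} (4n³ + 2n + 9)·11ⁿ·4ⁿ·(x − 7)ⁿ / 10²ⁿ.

By the ratio test, |a_{n+1}/a_n| = [(4(n+1)³ + 2(n+1) + 9)/(4n³ + 2n + 9)] · 11·4/100 → 11/25.
Thus R = 1/(11/25) = 25/11.
Endpoint x = 102/11: the terms have absolute value of order n³, which does not tend to 0, so the series diverges by the divergence test.
Check x = 52/11: the n-th term does not approach 0; divergence by the term test.

(52/11, 102/11)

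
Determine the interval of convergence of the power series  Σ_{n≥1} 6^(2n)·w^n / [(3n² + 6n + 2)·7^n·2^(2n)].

[-7/9, 7/9]

By the ratio test, |a_{n+1}/a_n| = [(3n² + 6n + 2)/(3(n+1)² + 6(n+1) + 2)] · 36/(7·4) → 9/7.
Thus R = 1/(9/7) = 7/9.
When w = 7/9, the terms are on the order of 1/n², so the series converges absolutely by comparison with the p-series (p = 2 > 1).
When w = -7/9, the terms are on the order of 1/n², so the series converges absolutely by comparison with the p-series (p = 2 > 1).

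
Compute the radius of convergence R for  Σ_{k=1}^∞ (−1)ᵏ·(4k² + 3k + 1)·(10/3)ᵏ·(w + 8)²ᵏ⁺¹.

R = √30/10

Ratio test: |a_{k+1}/a_k| = [(4(k+1)² + 3(k+1) + 1)/(4k² + 3k + 1)] · 10/3 → 10/3 as k → ∞.
Successive powers of (w + 8) differ by 2, so the series converges when |w + 8|² · 10/3 < 1, i.e. |w + 8| < √(3/10). So R = √30/10.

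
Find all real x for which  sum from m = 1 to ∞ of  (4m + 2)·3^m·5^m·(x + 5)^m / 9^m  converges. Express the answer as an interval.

The ratio of consecutive coefficients is [(4(m+1) + 2)/(4m + 2)] · 3·5/9 → 5/3.
Hence the series converges for |x + 5| < 1/(5/3) = 3/5, so the radius of convergence is 3/5.
Endpoint x = -22/5: the terms do not tend to 0, so the series diverges.
At x = -28/5: the m-th term does not approach 0; divergence by the term test.

(-28/5, -22/5)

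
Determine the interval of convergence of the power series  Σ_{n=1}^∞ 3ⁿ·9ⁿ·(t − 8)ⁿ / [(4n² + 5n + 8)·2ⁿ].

[214/27, 218/27]

The ratio of consecutive coefficients is [(4n² + 5n + 8)/(4(n+1)² + 5(n+1) + 8)] · 3·9/2 → 27/2.
Thus R = 1/(27/2) = 2/27.
Check t = 218/27: the series is dominated by a constant times Σ 1/n², which converges (p = 2 > 1).
Check t = 214/27: absolute convergence follows by limit comparison with Σ 1/n².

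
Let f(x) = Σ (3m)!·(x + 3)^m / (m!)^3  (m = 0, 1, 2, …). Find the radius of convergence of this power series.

By the ratio test, |a_{m+1}/a_m| = (3m+1)·(3m+2)·(3m+3)/(m+1)³ → 27.
Convergence for |x + 3| · 27 < 1, i.e. |x + 3| < 1/27. So R = 1/27.

R = 1/27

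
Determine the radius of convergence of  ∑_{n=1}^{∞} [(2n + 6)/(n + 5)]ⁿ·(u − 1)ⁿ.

R = 1/2

By the Cauchy root test, |a_n|^(1/n) = (2n + 6)/(n + 5) → 2.
Hence the series converges for |u − 1| < 1/(2) = 1/2, so the radius of convergence is 1/2.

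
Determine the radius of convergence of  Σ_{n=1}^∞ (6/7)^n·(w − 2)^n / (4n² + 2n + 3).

R = 7/6

Ratio test: |a_{n+1}/a_n| = [(4n² + 2n + 3)/(4(n+1)² + 2(n+1) + 3)] · 6/7 → 6/7 as n → ∞.
The series converges when 6/7 · |w − 2| < 1, giving R = 7/6.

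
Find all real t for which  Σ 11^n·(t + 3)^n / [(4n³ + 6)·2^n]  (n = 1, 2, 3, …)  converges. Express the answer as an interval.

[-35/11, -31/11]

By the ratio test, |a_{n+1}/a_n| = [(4n³ + 6)/(4(n+1)³ + 6)] · 11/2 → 11/2.
Hence the series converges for |t + 3| < 1/(11/2) = 2/11, so the radius of convergence is 2/11.
Check t = -31/11: the terms are on the order of 1/n³, so the series converges absolutely by comparison with the p-series (p = 3 > 1).
When t = -35/11, absolute convergence follows by limit comparison with Σ 1/n³.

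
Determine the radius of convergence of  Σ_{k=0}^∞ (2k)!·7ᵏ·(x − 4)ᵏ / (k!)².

By the ratio test, |a_{k+1}/a_k| = (2k+1)·(2k+2)/(k+1)² · 7 → 28.
The series converges when 28 · |x − 4| < 1, giving R = 1/28.

R = 1/28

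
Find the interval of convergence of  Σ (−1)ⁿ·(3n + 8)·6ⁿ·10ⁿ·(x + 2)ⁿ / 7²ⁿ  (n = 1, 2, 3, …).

(-169/60, -71/60)

Ratio test: |a_{n+1}/a_n| = [(3(n+1) + 8)/(3n + 8)] · 6·10/49 → 60/49 as n → ∞.
The series converges when 60/49 · |x + 2| < 1, giving R = 49/60.
At x = -71/60: the terms do not tend to 0, so the series diverges.
Check x = -169/60: the terms have absolute value of order n, which does not tend to 0, so the series diverges by the divergence test.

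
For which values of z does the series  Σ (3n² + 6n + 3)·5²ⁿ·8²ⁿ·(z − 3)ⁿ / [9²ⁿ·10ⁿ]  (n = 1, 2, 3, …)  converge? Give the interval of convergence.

(399/160, 561/160)

The ratio of consecutive coefficients is [(3(n+1)² + 6(n+1) + 3)/(3n² + 6n + 3)] · 25·64/(81·10) → 160/81.
Hence the series converges for |z − 3| < 1/(160/81) = 81/160, so the radius of convergence is 81/160.
At z = 561/160: the n-th term does not approach 0; divergence by the term test.
When z = 399/160, the n-th term does not approach 0; divergence by the term test.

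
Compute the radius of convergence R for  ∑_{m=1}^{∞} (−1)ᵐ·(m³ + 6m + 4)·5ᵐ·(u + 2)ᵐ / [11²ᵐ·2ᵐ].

Apply the ratio test: |a_{m+1}| / |a_m| = [((m+1)³ + 6(m+1) + 4)/(m³ + 6m + 4)] · 5/(121·2), which tends to 5/242 as m → ∞.
Thus R = 1/(5/242) = 242/5.

R = 242/5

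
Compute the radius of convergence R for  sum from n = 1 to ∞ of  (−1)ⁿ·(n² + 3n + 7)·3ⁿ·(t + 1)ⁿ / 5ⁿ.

Apply the ratio test: |a_{n+1}| / |a_n| = [((n+1)² + 3(n+1) + 7)/(n² + 3n + 7)] · 3/5, which tends to 3/5 as n → ∞.
Hence the series converges for |t + 1| < 1/(3/5) = 5/3, so the radius of convergence is 5/3.

R = 5/3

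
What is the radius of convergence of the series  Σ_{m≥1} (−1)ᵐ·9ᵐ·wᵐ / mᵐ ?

By the Cauchy root test, |a_m|^(1/m) = 9/m → 0.
The limit is 0 for every w, so R = ∞.

R = ∞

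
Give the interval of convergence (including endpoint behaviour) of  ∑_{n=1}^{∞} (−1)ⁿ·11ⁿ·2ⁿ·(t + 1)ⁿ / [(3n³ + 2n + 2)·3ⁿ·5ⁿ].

The ratio of consecutive coefficients is [(3n³ + 2n + 2)/(3(n+1)³ + 2(n+1) + 2)] · 11·2/(3·5) → 22/15.
Thus R = 1/(22/15) = 15/22.
At t = -7/22: the terms are on the order of 1/n³, so the series converges absolutely by comparison with the p-series (p = 3 > 1).
Endpoint t = -37/22: absolute convergence follows by limit comparison with Σ 1/n³.

[-37/22, -7/22]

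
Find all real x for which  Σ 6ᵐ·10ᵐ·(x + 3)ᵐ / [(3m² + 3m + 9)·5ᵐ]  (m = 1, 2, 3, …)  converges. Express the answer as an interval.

[-37/12, -35/12]

Apply the ratio test: |a_{m+1}| / |a_m| = [(3m² + 3m + 9)/(3(m+1)² + 3(m+1) + 9)] · 6·10/5, which tends to 12 as m → ∞.
Convergence for |x + 3| · 12 < 1, i.e. |x + 3| < 1/12. So R = 1/12.
At x = -35/12: the series is dominated by a constant times Σ 1/m², which converges (p = 2 > 1).
Check x = -37/12: absolute convergence follows by limit comparison with Σ 1/m².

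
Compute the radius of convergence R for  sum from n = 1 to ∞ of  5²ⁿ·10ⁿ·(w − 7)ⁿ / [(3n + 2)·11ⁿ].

Ratio test: |a_{n+1}/a_n| = [(3n + 2)/(3(n+1) + 2)] · 25·10/11 → 250/11 as n → ∞.
Convergence for |w − 7| · 250/11 < 1, i.e. |w − 7| < 11/250. So R = 11/250.

R = 11/250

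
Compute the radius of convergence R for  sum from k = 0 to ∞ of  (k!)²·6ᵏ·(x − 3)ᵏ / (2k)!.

The ratio of consecutive coefficients is (k+1)²/[(2k+1)·(2k+2)] · 6 → 3/2.
Convergence for |x − 3| · 3/2 < 1, i.e. |x − 3| < 2/3. So R = 2/3.

R = 2/3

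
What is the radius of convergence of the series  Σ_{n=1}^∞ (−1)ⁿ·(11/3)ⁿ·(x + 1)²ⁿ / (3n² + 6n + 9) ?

R = √33/11

The ratio of consecutive coefficients is [(3n² + 6n + 9)/(3(n+1)² + 6(n+1) + 9)] · 11/3 → 11/3.
Writing y = (x + 1)², the series in y has radius 3/11, so |x + 1| < √(3/11) and R = √33/11.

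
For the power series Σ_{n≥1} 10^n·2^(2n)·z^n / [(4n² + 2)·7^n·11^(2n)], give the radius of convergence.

By the ratio test, |a_{n+1}/a_n| = [(4n² + 2)/(4(n+1)² + 2)] · 10·4/(7·121) → 40/847.
Thus R = 1/(40/847) = 847/40.

R = 847/40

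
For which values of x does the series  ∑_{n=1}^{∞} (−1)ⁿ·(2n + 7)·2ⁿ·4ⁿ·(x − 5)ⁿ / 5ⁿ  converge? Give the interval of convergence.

Apply the ratio test: |a_{n+1}| / |a_n| = [(2(n+1) + 7)/(2n + 7)] · 2·4/5, which tends to 8/5 as n → ∞.
Convergence for |x − 5| · 8/5 < 1, i.e. |x − 5| < 5/8. So R = 5/8.
Check x = 45/8: the terms do not tend to 0, so the series diverges.
At x = 35/8: the terms have absolute value of order n, which does not tend to 0, so the series diverges by the divergence test.

(35/8, 45/8)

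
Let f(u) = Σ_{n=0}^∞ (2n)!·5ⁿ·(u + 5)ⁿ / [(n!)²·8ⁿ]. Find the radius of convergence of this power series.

The ratio of consecutive coefficients is (2n+1)·(2n+2)/(n+1)² · 5/8 → 5/2.
Hence the series converges for |u + 5| < 1/(5/2) = 2/5, so the radius of convergence is 2/5.

R = 2/5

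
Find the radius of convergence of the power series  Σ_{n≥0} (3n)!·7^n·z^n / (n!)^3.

By the ratio test, |a_{n+1}/a_n| = (3n+1)·(3n+2)·(3n+3)/(n+1)³ · 7 → 189.
Convergence for |z| · 189 < 1, i.e. |z| < 1/189. So R = 1/189.

R = 1/189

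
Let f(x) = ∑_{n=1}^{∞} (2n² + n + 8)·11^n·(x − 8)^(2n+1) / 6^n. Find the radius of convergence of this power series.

Apply the ratio test: |a_{n+1}| / |a_n| = [(2(n+1)² + (n+1) + 8)/(2n² + n + 8)] · 11/6, which tends to 11/6 as n → ∞.
Since the exponent of (x − 8) increases by 2 each term, convergence requires |x − 8|² < 6/11, hence R = √66/11.

R = √66/11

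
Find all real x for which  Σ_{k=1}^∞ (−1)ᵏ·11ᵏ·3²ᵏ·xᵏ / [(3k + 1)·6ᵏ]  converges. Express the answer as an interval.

(-2/33, 2/33]

The ratio of consecutive coefficients is [(3k + 1)/(3(k+1) + 1)] · 11·9/6 → 33/2.
Hence the series converges for |x| < 1/(33/2) = 2/33, so the radius of convergence is 2/33.
At x = 2/33: the terms alternate in sign and decrease monotonically to 0 in absolute value (size ~ c/k), so the alternating series test gives convergence.
Endpoint x = -2/33: the terms behave like c/k; limit comparison with the harmonic series gives divergence.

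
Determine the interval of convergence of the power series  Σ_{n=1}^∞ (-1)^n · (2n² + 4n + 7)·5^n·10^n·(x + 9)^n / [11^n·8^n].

(-269/25, -181/25)

By the ratio test, |a_{n+1}/a_n| = [(2(n+1)² + 4(n+1) + 7)/(2n² + 4n + 7)] · 5·10/(11·8) → 25/44.
Hence the series converges for |x + 9| < 1/(25/44) = 44/25, so the radius of convergence is 44/25.
At x = -181/25: the n-th term does not approach 0; divergence by the term test.
When x = -269/25, the n-th term does not approach 0; divergence by the term test.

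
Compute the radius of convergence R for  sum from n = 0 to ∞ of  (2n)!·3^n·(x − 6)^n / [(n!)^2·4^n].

R = 1/3

Ratio test: |a_{n+1}/a_n| = (2n+1)·(2n+2)/(n+1)² · 3/4 → 3 as n → ∞.
Hence the series converges for |x − 6| < 1/(3) = 1/3, so the radius of convergence is 1/3.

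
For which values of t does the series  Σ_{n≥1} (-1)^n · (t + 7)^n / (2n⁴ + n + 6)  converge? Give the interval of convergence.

Ratio test: |a_{n+1}/a_n| = (2n⁴ + n + 6)/(2(n+1)⁴ + (n+1) + 6) → 1 as n → ∞.
Convergence for |t + 7| < 1, so R = 1.
When t = -6, the terms are on the order of 1/n⁴, so the series converges absolutely by comparison with the p-series (p = 4 > 1).
At t = -8: the terms are on the order of 1/n⁴, so the series converges absolutely by comparison with the p-series (p = 4 > 1).

[-8, -6]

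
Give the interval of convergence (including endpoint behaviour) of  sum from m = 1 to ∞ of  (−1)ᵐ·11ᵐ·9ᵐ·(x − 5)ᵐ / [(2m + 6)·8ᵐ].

The ratio of consecutive coefficients is [(2m + 6)/(2(m+1) + 6)] · 11·9/8 → 99/8.
Hence the series converges for |x − 5| < 1/(99/8) = 8/99, so the radius of convergence is 8/99.
When x = 503/99, an alternating series whose terms decrease to 0 in absolute value, so it converges by the Leibniz criterion.
At x = 487/99: the terms behave like c/m; limit comparison with the harmonic series gives divergence.

(487/99, 503/99]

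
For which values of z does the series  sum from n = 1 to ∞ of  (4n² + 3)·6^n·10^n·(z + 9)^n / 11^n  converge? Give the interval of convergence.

The ratio of consecutive coefficients is [(4(n+1)² + 3)/(4n² + 3)] · 6·10/11 → 60/11.
The series converges when 60/11 · |z + 9| < 1, giving R = 11/60.
Check z = -529/60: the terms have absolute value of order n², which does not tend to 0, so the series diverges by the divergence test.
When z = -551/60, the n-th term does not approach 0; divergence by the term test.

(-551/60, -529/60)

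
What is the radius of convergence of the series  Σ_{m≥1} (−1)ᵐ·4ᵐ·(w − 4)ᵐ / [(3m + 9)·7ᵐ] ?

Ratio test: |a_{m+1}/a_m| = [(3m + 9)/(3(m+1) + 9)] · 4/7 → 4/7 as m → ∞.
Thus R = 1/(4/7) = 7/4.

R = 7/4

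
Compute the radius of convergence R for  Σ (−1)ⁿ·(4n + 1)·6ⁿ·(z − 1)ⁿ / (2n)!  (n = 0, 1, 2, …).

R = ∞

By the ratio test, |a_{n+1}/a_n| = (4(n+1) + 1)/(4n + 1) · 6 · 1/[(2n+1)·(2n+2)] → 0.
Since the limit is 0 < 1 for every z, the series converges on all of ℝ and R = ∞.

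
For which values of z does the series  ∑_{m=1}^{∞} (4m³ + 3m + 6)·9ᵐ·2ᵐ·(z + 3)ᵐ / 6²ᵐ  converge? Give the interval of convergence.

(-5, -1)

Ratio test: |a_{m+1}/a_m| = [(4(m+1)³ + 3(m+1) + 6)/(4m³ + 3m + 6)] · 9·2/36 → 1/2 as m → ∞.
The series converges when 1/2 · |z + 3| < 1, giving R = 2.
At z = -1: the m-th term does not approach 0; divergence by the term test.
At z = -5: the terms have absolute value of order m³, which does not tend to 0, so the series diverges by the divergence test.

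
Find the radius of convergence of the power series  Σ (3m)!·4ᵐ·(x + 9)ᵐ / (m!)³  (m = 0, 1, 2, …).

Apply the ratio test: |a_{m+1}| / |a_m| = (3m+1)·(3m+2)·(3m+3)/(m+1)³ · 4, which tends to 108 as m → ∞.
Convergence for |x + 9| · 108 < 1, i.e. |x + 9| < 1/108. So R = 1/108.

R = 1/108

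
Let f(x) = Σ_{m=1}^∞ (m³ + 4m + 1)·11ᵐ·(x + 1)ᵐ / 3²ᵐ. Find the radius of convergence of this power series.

R = 9/11

The ratio of consecutive coefficients is [((m+1)³ + 4(m+1) + 1)/(m³ + 4m + 1)] · 11/9 → 11/9.
Thus R = 1/(11/9) = 9/11.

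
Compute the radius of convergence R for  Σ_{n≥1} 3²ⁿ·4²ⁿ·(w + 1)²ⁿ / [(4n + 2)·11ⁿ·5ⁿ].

Apply the ratio test: |a_{n+1}| / |a_n| = [(4n + 2)/(4(n+1) + 2)] · 9·16/(11·5), which tends to 144/55 as n → ∞.
Successive powers of (w + 1) differ by 2, so the series converges when |w + 1|² · 144/55 < 1, i.e. |w + 1| < √(55/144). So R = √55/12.

R = √55/12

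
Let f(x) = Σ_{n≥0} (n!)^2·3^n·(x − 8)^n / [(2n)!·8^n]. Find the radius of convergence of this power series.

R = 32/3

The ratio of consecutive coefficients is (n+1)²/[(2n+1)·(2n+2)] · 3/8 → 3/32.
Thus R = 1/(3/32) = 32/3.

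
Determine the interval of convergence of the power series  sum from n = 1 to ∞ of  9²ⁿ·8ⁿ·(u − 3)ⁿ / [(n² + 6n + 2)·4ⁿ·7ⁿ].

[479/162, 493/162]

Apply the ratio test: |a_{n+1}| / |a_n| = [(n² + 6n + 2)/((n+1)² + 6(n+1) + 2)] · 81·8/(4·7), which tends to 162/7 as n → ∞.
Hence the series converges for |u − 3| < 1/(162/7) = 7/162, so the radius of convergence is 7/162.
Check u = 493/162: absolute convergence follows by limit comparison with Σ 1/n².
When u = 479/162, the series is dominated by a constant times Σ 1/n², which converges (p = 2 > 1).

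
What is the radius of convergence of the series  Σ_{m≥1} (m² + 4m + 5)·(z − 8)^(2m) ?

R = 1

By the ratio test, |a_{m+1}/a_m| = ((m+1)² + 4(m+1) + 5)/(m² + 4m + 5) → 1.
Successive powers of (z − 8) differ by 2, so the series converges when |z − 8|² · 1 < 1, i.e. |z − 8| < √(1) = 1. So R = 1.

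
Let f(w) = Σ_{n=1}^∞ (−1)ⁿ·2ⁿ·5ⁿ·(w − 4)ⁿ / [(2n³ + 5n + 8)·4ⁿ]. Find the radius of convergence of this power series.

By the ratio test, |a_{n+1}/a_n| = [(2n³ + 5n + 8)/(2(n+1)³ + 5(n+1) + 8)] · 2·5/4 → 5/2.
Thus R = 1/(5/2) = 2/5.

R = 2/5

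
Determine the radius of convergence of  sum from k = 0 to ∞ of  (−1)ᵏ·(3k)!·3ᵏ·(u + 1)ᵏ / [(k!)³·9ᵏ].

R = 1/9

By the ratio test, |a_{k+1}/a_k| = (3k+1)·(3k+2)·(3k+3)/(k+1)³ · 3/9 → 9.
Hence the series converges for |u + 1| < 1/(9) = 1/9, so the radius of convergence is 1/9.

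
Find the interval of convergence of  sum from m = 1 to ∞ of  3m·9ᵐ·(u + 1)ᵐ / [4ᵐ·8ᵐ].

The ratio of consecutive coefficients is [3(m+1)/3m] · 9/(4·8) → 9/32.
The series converges when 9/32 · |u + 1| < 1, giving R = 32/9.
When u = 23/9, the m-th term does not approach 0; divergence by the term test.
When u = -41/9, the terms do not tend to 0, so the series diverges.

(-41/9, 23/9)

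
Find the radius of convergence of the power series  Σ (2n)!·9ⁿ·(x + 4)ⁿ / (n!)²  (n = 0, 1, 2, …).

Ratio test: |a_{n+1}/a_n| = (2n+1)·(2n+2)/(n+1)² · 9 → 36 as n → ∞.
Convergence for |x + 4| · 36 < 1, i.e. |x + 4| < 1/36. So R = 1/36.

R = 1/36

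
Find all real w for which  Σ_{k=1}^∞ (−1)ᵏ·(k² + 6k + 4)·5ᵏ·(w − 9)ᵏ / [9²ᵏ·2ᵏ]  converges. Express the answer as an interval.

Apply the ratio test: |a_{k+1}| / |a_k| = [((k+1)² + 6(k+1) + 4)/(k² + 6k + 4)] · 5/(81·2), which tends to 5/162 as k → ∞.
Hence the series converges for |w − 9| < 1/(5/162) = 162/5, so the radius of convergence is 162/5.
Check w = 207/5: the terms do not tend to 0, so the series diverges.
When w = -117/5, the terms do not tend to 0, so the series diverges.

(-117/5, 207/5)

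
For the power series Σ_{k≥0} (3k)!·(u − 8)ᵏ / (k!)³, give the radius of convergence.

R = 1/27

The ratio of consecutive coefficients is (3k+1)·(3k+2)·(3k+3)/(k+1)³ → 27.
Convergence for |u − 8| · 27 < 1, i.e. |u − 8| < 1/27. So R = 1/27.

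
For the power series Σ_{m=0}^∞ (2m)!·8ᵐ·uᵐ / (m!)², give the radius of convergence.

By the ratio test, |a_{m+1}/a_m| = (2m+1)·(2m+2)/(m+1)² · 8 → 32.
Hence the series converges for |u| < 1/(32) = 1/32, so the radius of convergence is 1/32.

R = 1/32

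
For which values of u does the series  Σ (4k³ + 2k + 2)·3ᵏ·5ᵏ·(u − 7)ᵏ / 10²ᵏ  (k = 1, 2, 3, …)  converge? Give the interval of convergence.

(1/3, 41/3)

Ratio test: |a_{k+1}/a_k| = [(4(k+1)³ + 2(k+1) + 2)/(4k³ + 2k + 2)] · 3·5/100 → 3/20 as k → ∞.
Hence the series converges for |u − 7| < 1/(3/20) = 20/3, so the radius of convergence is 20/3.
Endpoint u = 41/3: the terms have absolute value of order k³, which does not tend to 0, so the series diverges by the divergence test.
At u = 1/3: the terms do not tend to 0, so the series diverges.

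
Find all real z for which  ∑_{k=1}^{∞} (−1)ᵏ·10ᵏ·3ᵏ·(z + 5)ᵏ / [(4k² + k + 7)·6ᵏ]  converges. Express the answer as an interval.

Ratio test: |a_{k+1}/a_k| = [(4k² + k + 7)/(4(k+1)² + (k+1) + 7)] · 10·3/6 → 5 as k → ∞.
The series converges when 5 · |z + 5| < 1, giving R = 1/5.
At z = -24/5: the series is dominated by a constant times Σ 1/k², which converges (p = 2 > 1).
When z = -26/5, absolute convergence follows by limit comparison with Σ 1/k².

[-26/5, -24/5]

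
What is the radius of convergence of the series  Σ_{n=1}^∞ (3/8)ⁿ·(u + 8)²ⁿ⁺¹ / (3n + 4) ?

The ratio of consecutive coefficients is [(3n + 4)/(3(n+1) + 4)] · 3/8 → 3/8.
Since the exponent of (u + 8) increases by 2 each term, convergence requires |u + 8|² < 8/3, hence R = 2√6/3.

R = 2√6/3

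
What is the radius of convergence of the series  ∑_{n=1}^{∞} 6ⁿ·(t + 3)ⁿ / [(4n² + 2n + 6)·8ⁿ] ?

R = 4/3

By the ratio test, |a_{n+1}/a_n| = [(4n² + 2n + 6)/(4(n+1)² + 2(n+1) + 6)] · 6/8 → 3/4.
Convergence for |t + 3| · 3/4 < 1, i.e. |t + 3| < 4/3. So R = 4/3.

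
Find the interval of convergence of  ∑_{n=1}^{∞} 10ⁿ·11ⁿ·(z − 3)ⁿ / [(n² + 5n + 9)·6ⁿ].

[162/55, 168/55]

Ratio test: |a_{n+1}/a_n| = [(n² + 5n + 9)/((n+1)² + 5(n+1) + 9)] · 10·11/6 → 55/3 as n → ∞.
Hence the series converges for |z − 3| < 1/(55/3) = 3/55, so the radius of convergence is 3/55.
Check z = 168/55: the terms are on the order of 1/n², so the series converges absolutely by comparison with the p-series (p = 2 > 1).
When z = 162/55, absolute convergence follows by limit comparison with Σ 1/n².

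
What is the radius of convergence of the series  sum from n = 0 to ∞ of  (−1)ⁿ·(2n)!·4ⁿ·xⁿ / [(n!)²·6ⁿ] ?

R = 3/8

The ratio of consecutive coefficients is (2n+1)·(2n+2)/(n+1)² · 4/6 → 8/3.
Convergence for |x| · 8/3 < 1, i.e. |x| < 3/8. So R = 3/8.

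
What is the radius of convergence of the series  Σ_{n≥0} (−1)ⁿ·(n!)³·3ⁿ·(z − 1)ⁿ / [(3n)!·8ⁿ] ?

R = 72

Apply the ratio test: |a_{n+1}| / |a_n| = (n+1)³/[(3n+1)·(3n+2)·(3n+3)] · 3/8, which tends to 1/72 as n → ∞.
Thus R = 1/(1/72) = 72.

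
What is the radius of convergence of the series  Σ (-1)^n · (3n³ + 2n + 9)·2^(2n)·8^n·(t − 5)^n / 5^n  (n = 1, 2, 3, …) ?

The ratio of consecutive coefficients is [(3(n+1)³ + 2(n+1) + 9)/(3n³ + 2n + 9)] · 4·8/5 → 32/5.
The series converges when 32/5 · |t − 5| < 1, giving R = 5/32.

R = 5/32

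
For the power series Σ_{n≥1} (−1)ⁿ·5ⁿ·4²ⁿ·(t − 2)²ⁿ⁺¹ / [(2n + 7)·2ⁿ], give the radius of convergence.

R = √10/20

The ratio of consecutive coefficients is [(2n + 7)/(2(n+1) + 7)] · 5·16/2 → 40.
Writing y = (t − 2)², the series in y has radius 1/40, so |t − 2| < √(1/40) and R = √10/20.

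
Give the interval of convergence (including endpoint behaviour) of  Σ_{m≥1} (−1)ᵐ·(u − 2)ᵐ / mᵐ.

Root test: |a_m|^(1/m) = 1/m → 0.
Since the m-th root of |a_m| tends to 0, the series converges for all real u; R = ∞.

(−∞, ∞)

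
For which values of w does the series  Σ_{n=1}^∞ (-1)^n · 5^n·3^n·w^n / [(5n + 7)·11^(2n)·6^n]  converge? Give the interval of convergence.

(-242/5, 242/5]

Apply the ratio test: |a_{n+1}| / |a_n| = [(5n + 7)/(5(n+1) + 7)] · 5·3/(121·6), which tends to 5/242 as n → ∞.
Convergence for |w| · 5/242 < 1, i.e. |w| < 242/5. So R = 242/5.
At w = 242/5: the terms alternate in sign and decrease monotonically to 0 in absolute value (size ~ c/n), so the alternating series test gives convergence.
At w = -242/5: the terms are asymptotic to a nonzero constant times 1/n, so the series diverges by limit comparison with Σ 1/n.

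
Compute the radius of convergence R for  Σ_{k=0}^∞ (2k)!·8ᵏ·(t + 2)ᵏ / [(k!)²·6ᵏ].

R = 3/16

The ratio of consecutive coefficients is (2k+1)·(2k+2)/(k+1)² · 8/6 → 16/3.
The series converges when 16/3 · |t + 2| < 1, giving R = 3/16.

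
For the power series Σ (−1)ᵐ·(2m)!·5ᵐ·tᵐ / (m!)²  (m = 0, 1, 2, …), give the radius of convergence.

R = 1/20

Ratio test: |a_{m+1}/a_m| = (2m+1)·(2m+2)/(m+1)² · 5 → 20 as m → ∞.
Hence the series converges for |t| < 1/(20) = 1/20, so the radius of convergence is 1/20.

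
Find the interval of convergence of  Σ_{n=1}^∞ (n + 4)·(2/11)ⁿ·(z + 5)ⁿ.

(-21/2, 1/2)

By the ratio test, |a_{n+1}/a_n| = [((n+1) + 4)/(n + 4)] · 2/11 → 2/11.
Hence the series converges for |z + 5| < 1/(2/11) = 11/2, so the radius of convergence is 11/2.
When z = 1/2, the n-th term does not approach 0; divergence by the term test.
When z = -21/2, the n-th term does not approach 0; divergence by the term test.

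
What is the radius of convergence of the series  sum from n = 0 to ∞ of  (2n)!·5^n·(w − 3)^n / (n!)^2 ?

R = 1/20

The ratio of consecutive coefficients is (2n+1)·(2n+2)/(n+1)² · 5 → 20.
Thus R = 1/(20) = 1/20.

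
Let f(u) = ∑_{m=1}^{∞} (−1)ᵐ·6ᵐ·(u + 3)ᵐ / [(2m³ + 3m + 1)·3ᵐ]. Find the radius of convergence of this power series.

R = 1/2

Apply the ratio test: |a_{m+1}| / |a_m| = [(2m³ + 3m + 1)/(2(m+1)³ + 3(m+1) + 1)] · 6/3, which tends to 2 as m → ∞.
The series converges when 2 · |u + 3| < 1, giving R = 1/2.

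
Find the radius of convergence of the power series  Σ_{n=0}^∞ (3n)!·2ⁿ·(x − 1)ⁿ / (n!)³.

Ratio test: |a_{n+1}/a_n| = (3n+1)·(3n+2)·(3n+3)/(n+1)³ · 2 → 54 as n → ∞.
Thus R = 1/(54) = 1/54.

R = 1/54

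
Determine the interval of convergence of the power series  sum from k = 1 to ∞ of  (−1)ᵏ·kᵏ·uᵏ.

{0}

By the Cauchy root test, |a_k|^(1/k) = k → ∞.
Since the k-th root of |a_k| is unbounded, the series converges only at u = 0; R = 0.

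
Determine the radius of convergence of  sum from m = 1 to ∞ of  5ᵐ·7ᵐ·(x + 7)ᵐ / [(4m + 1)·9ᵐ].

R = 9/35

Apply the ratio test: |a_{m+1}| / |a_m| = [(4m + 1)/(4(m+1) + 1)] · 5·7/9, which tends to 35/9 as m → ∞.
Thus R = 1/(35/9) = 9/35.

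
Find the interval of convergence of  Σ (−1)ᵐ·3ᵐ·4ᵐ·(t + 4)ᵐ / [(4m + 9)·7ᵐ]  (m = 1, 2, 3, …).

(-55/12, -41/12]

Ratio test: |a_{m+1}/a_m| = [(4m + 9)/(4(m+1) + 9)] · 3·4/7 → 12/7 as m → ∞.
Hence the series converges for |t + 4| < 1/(12/7) = 7/12, so the radius of convergence is 7/12.
Endpoint t = -41/12: an alternating series whose terms decrease to 0 in absolute value, so it converges by the Leibniz criterion.
Check t = -55/12: the terms behave like c/m; limit comparison with the harmonic series gives divergence.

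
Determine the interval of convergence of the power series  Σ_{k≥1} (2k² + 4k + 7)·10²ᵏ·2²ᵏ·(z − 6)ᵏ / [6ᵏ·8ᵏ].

The ratio of consecutive coefficients is [(2(k+1)² + 4(k+1) + 7)/(2k² + 4k + 7)] · 100·4/(6·8) → 25/3.
The series converges when 25/3 · |z − 6| < 1, giving R = 3/25.
Endpoint z = 153/25: the terms have absolute value of order k², which does not tend to 0, so the series diverges by the divergence test.
When z = 147/25, the k-th term does not approach 0; divergence by the term test.

(147/25, 153/25)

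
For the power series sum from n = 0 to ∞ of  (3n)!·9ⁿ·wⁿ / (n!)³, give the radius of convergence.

By the ratio test, |a_{n+1}/a_n| = (3n+1)·(3n+2)·(3n+3)/(n+1)³ · 9 → 243.
The series converges when 243 · |w| < 1, giving R = 1/243.

R = 1/243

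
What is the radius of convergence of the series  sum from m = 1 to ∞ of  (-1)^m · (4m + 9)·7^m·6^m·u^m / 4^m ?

Apply the ratio test: |a_{m+1}| / |a_m| = [(4(m+1) + 9)/(4m + 9)] · 7·6/4, which tends to 21/2 as m → ∞.
The series converges when 21/2 · |u| < 1, giving R = 2/21.

R = 2/21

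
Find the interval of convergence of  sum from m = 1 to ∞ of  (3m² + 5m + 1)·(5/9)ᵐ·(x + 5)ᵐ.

Apply the ratio test: |a_{m+1}| / |a_m| = [(3(m+1)² + 5(m+1) + 1)/(3m² + 5m + 1)] · 5/9, which tends to 5/9 as m → ∞.
Thus R = 1/(5/9) = 9/5.
At x = -16/5: the terms have absolute value of order m², which does not tend to 0, so the series diverges by the divergence test.
Check x = -34/5: the terms do not tend to 0, so the series diverges.

(-34/5, -16/5)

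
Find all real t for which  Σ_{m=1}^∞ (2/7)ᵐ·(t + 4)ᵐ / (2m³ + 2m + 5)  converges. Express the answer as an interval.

Apply the ratio test: |a_{m+1}| / |a_m| = [(2m³ + 2m + 5)/(2(m+1)³ + 2(m+1) + 5)] · 2/7, which tends to 2/7 as m → ∞.
The series converges when 2/7 · |t + 4| < 1, giving R = 7/2.
Endpoint t = -1/2: the series is dominated by a constant times Σ 1/m³, which converges (p = 3 > 1).
Endpoint t = -15/2: absolute convergence follows by limit comparison with Σ 1/m³.

[-15/2, -1/2]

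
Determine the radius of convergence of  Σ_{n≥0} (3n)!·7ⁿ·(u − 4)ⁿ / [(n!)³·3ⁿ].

By the ratio test, |a_{n+1}/a_n| = (3n+1)·(3n+2)·(3n+3)/(n+1)³ · 7/3 → 63.
Convergence for |u − 4| · 63 < 1, i.e. |u − 4| < 1/63. So R = 1/63.

R = 1/63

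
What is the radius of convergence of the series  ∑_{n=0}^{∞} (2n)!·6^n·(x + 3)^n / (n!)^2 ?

R = 1/24

By the ratio test, |a_{n+1}/a_n| = (2n+1)·(2n+2)/(n+1)² · 6 → 24.
Hence the series converges for |x + 3| < 1/(24) = 1/24, so the radius of convergence is 1/24.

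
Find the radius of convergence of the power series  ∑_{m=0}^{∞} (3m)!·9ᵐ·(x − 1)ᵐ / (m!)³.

The ratio of consecutive coefficients is (3m+1)·(3m+2)·(3m+3)/(m+1)³ · 9 → 243.
The series converges when 243 · |x − 1| < 1, giving R = 1/243.

R = 1/243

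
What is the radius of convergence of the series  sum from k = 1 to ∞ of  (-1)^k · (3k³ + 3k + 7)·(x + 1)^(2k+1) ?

R = 1

Apply the ratio test: |a_{k+1}| / |a_k| = (3(k+1)³ + 3(k+1) + 7)/(3k³ + 3k + 7), which tends to 1 as k → ∞.
Since the exponent of (x + 1) increases by 2 each term, convergence requires |x + 1|² < 1, hence R = 1.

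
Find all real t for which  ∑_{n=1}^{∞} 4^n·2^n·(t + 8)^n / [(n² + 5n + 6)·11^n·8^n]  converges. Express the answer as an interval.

[-19, 3]

Ratio test: |a_{n+1}/a_n| = [(n² + 5n + 6)/((n+1)² + 5(n+1) + 6)] · 4·2/(11·8) → 1/11 as n → ∞.
Hence the series converges for |t + 8| < 1/(1/11) = 11, so the radius of convergence is 11.
When t = 3, the series is dominated by a constant times Σ 1/n², which converges (p = 2 > 1).
When t = -19, absolute convergence follows by limit comparison with Σ 1/n².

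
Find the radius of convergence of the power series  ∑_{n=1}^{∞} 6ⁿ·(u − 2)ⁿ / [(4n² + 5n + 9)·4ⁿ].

R = 2/3

Ratio test: |a_{n+1}/a_n| = [(4n² + 5n + 9)/(4(n+1)² + 5(n+1) + 9)] · 6/4 → 3/2 as n → ∞.
Convergence for |u − 2| · 3/2 < 1, i.e. |u − 2| < 2/3. So R = 2/3.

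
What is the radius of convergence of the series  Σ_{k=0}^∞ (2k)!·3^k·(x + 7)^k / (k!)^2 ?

R = 1/12

By the ratio test, |a_{k+1}/a_k| = (2k+1)·(2k+2)/(k+1)² · 3 → 12.
The series converges when 12 · |x + 7| < 1, giving R = 1/12.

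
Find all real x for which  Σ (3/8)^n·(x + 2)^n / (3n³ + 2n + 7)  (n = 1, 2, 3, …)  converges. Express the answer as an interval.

[-14/3, 2/3]

Apply the ratio test: |a_{n+1}| / |a_n| = [(3n³ + 2n + 7)/(3(n+1)³ + 2(n+1) + 7)] · 3/8, which tends to 3/8 as n → ∞.
Thus R = 1/(3/8) = 8/3.
Check x = 2/3: the terms are on the order of 1/n³, so the series converges absolutely by comparison with the p-series (p = 3 > 1).
Endpoint x = -14/3: the series is dominated by a constant times Σ 1/n³, which converges (p = 3 > 1).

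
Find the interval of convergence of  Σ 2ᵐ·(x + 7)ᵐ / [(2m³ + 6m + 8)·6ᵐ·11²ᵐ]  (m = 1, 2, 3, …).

Ratio test: |a_{m+1}/a_m| = [(2m³ + 6m + 8)/(2(m+1)³ + 6(m+1) + 8)] · 2/(6·121) → 1/363 as m → ∞.
Thus R = 1/(1/363) = 363.
Check x = 356: the series is dominated by a constant times Σ 1/m³, which converges (p = 3 > 1).
Endpoint x = -370: absolute convergence follows by limit comparison with Σ 1/m³.

[-370, 356]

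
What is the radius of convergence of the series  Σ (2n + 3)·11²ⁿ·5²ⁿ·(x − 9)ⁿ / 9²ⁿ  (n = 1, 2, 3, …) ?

The ratio of consecutive coefficients is [(2(n+1) + 3)/(2n + 3)] · 121·25/81 → 3025/81.
Convergence for |x − 9| · 3025/81 < 1, i.e. |x − 9| < 81/3025. So R = 81/3025.

R = 81/3025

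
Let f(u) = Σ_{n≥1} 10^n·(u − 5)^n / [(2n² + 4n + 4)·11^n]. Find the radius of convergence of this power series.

Ratio test: |a_{n+1}/a_n| = [(2n² + 4n + 4)/(2(n+1)² + 4(n+1) + 4)] · 10/11 → 10/11 as n → ∞.
The series converges when 10/11 · |u − 5| < 1, giving R = 11/10.

R = 11/10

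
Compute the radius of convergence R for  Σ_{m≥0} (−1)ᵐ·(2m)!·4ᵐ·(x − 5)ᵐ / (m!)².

R = 1/16

By the ratio test, |a_{m+1}/a_m| = (2m+1)·(2m+2)/(m+1)² · 4 → 16.
Hence the series converges for |x − 5| < 1/(16) = 1/16, so the radius of convergence is 1/16.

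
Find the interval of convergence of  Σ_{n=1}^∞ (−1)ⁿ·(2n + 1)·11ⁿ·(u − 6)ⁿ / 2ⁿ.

Ratio test: |a_{n+1}/a_n| = [(2(n+1) + 1)/(2n + 1)] · 11/2 → 11/2 as n → ∞.
Hence the series converges for |u − 6| < 1/(11/2) = 2/11, so the radius of convergence is 2/11.
When u = 68/11, the terms have absolute value of order n, which does not tend to 0, so the series diverges by the divergence test.
Check u = 64/11: the n-th term does not approach 0; divergence by the term test.

(64/11, 68/11)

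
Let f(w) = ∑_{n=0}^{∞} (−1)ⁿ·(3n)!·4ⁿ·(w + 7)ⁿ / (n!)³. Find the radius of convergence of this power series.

The ratio of consecutive coefficients is (3n+1)·(3n+2)·(3n+3)/(n+1)³ · 4 → 108.
Thus R = 1/(108) = 1/108.

R = 1/108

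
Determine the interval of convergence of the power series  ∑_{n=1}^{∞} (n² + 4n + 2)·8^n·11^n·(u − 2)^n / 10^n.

(83/44, 93/44)

By the ratio test, |a_{n+1}/a_n| = [((n+1)² + 4(n+1) + 2)/(n² + 4n + 2)] · 8·11/10 → 44/5.
Thus R = 1/(44/5) = 5/44.
Check u = 93/44: the terms have absolute value of order n², which does not tend to 0, so the series diverges by the divergence test.
At u = 83/44: the terms do not tend to 0, so the series diverges.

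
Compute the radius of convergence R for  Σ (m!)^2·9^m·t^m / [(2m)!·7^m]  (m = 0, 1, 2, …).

Apply the ratio test: |a_{m+1}| / |a_m| = (m+1)²/[(2m+1)·(2m+2)] · 9/7, which tends to 9/28 as m → ∞.
The series converges when 9/28 · |t| < 1, giving R = 28/9.

R = 28/9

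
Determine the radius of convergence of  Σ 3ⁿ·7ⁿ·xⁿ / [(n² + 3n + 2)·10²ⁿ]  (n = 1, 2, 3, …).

R = 100/21

Ratio test: |a_{n+1}/a_n| = [(n² + 3n + 2)/((n+1)² + 3(n+1) + 2)] · 3·7/100 → 21/100 as n → ∞.
Convergence for |x| · 21/100 < 1, i.e. |x| < 100/21. So R = 100/21.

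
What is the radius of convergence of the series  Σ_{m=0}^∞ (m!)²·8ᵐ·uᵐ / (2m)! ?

Apply the ratio test: |a_{m+1}| / |a_m| = (m+1)²/[(2m+1)·(2m+2)] · 8, which tends to 2 as m → ∞.
Thus R = 1/(2) = 1/2.

R = 1/2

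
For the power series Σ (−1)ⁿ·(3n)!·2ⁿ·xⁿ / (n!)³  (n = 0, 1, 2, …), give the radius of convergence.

Apply the ratio test: |a_{n+1}| / |a_n| = (3n+1)·(3n+2)·(3n+3)/(n+1)³ · 2, which tends to 54 as n → ∞.
Convergence for |x| · 54 < 1, i.e. |x| < 1/54. So R = 1/54.

R = 1/54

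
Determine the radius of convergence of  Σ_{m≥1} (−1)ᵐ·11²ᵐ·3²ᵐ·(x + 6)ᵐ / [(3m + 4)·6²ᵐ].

By the ratio test, |a_{m+1}/a_m| = [(3m + 4)/(3(m+1) + 4)] · 121·9/36 → 121/4.
The series converges when 121/4 · |x + 6| < 1, giving R = 4/121.

R = 4/121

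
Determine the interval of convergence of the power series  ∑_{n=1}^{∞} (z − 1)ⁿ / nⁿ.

Root test: |a_n|^(1/n) = 1/n → 0.
The limit is 0 for every z, so R = ∞.

(−∞, ∞)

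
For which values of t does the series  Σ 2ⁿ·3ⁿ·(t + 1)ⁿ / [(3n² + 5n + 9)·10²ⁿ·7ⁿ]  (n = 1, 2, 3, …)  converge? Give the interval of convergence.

[-353/3, 347/3]

The ratio of consecutive coefficients is [(3n² + 5n + 9)/(3(n+1)² + 5(n+1) + 9)] · 2·3/(100·7) → 3/350.
Thus R = 1/(3/350) = 350/3.
When t = 347/3, the terms are on the order of 1/n², so the series converges absolutely by comparison with the p-series (p = 2 > 1).
Endpoint t = -353/3: absolute convergence follows by limit comparison with Σ 1/n².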